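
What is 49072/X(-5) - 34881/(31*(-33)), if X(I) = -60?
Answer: -364453/465 ≈ -783.77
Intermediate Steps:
49072/X(-5) - 34881/(31*(-33)) = 49072/(-60) - 34881/(31*(-33)) = 49072*(-1/60) - 34881/(-1023) = -12268/15 - 34881*(-1/1023) = -12268/15 + 1057/31 = -364453/465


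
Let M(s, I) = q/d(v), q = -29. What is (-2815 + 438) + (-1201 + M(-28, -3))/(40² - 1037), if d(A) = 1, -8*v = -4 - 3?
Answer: -1339481/563 ≈ -2379.2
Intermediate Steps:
v = 7/8 (v = -(-4 - 3)/8 = -⅛*(-7) = 7/8 ≈ 0.87500)
M(s, I) = -29 (M(s, I) = -29/1 = -29*1 = -29)
(-2815 + 438) + (-1201 + M(-28, -3))/(40² - 1037) = (-2815 + 438) + (-1201 - 29)/(40² - 1037) = -2377 - 1230/(1600 - 1037) = -2377 - 1230/563 = -1339481/563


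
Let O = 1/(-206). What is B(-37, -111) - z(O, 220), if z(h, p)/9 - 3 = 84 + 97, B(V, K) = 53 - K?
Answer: -1492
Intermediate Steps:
O = -1/206 ≈ -0.0048544
z(h, p) = 1656 (z(h, p) = 27 + 9*(84 + 97) = 27 + 9*181 = 27 + 1629 = 1656)
B(-37, -111) - z(O, 220) = (53 - 1*(-111)) - 1*1656 = (53 + 111) - 1656 = 164 - 1656 = -1492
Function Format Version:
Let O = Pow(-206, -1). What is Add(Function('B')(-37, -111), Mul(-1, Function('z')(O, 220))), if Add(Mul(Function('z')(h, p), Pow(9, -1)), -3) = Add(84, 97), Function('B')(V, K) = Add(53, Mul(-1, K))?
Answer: -1492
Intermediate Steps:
O = Rational(-1, 206) ≈ -0.0048544
Function('z')(h, p) = 1656 (Function('z')(h, p) = Add(27, Mul(9, Add(84, 97))) = Add(27, Mul(9, 181)) = Add(27, 1629) = 1656)
Add(Function('B')(-37, -111), Mul(-1, Function('z')(O, 220))) = Add(Add(53, Mul(-1, -111)), Mul(-1, 1656)) = Add(Add(53, 111), -1656) = Add(164, -1656) = -1492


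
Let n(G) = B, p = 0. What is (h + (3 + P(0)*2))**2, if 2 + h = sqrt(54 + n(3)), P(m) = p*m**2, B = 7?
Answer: (1 + sqrt(61))**2 ≈ 77.620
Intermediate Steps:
n(G) = 7
P(m) = 0 (P(m) = 0*m**2 = 0)
h = -2 + sqrt(61) (h = -2 + sqrt(54 + 7) = -2 + sqrt(61) ≈ 5.8102)
(h + (3 + P(0)*2))**2 = ((-2 + sqrt(61)) + (3 + 0*2))**2 = ((-2 + sqrt(61)) + (3 + 0))**2 = ((-2 + sqrt(61)) + 3)**2 = (1 + sqrt(61))**2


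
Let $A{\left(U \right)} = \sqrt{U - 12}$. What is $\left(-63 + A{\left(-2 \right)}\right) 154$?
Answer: $-9702 + 154 i \sqrt{14} \approx -9702.0 + 576.21 i$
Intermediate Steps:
$A{\left(U \right)} = \sqrt{-12 + U}$
$\left(-63 + A{\left(-2 \right)}\right) 154 = \left(-63 + \sqrt{-12 - 2}\right) 154 = \left(-63 + \sqrt{-14}\right) 154 = \left(-63 + i \sqrt{14}\right) 154 = -9702 + 154 i \sqrt{14}$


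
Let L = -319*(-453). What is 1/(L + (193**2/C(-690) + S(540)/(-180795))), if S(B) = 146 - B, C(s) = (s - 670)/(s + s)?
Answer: 723180/131838448771 ≈ 5.4854e-6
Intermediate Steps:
C(s) = (-670 + s)/(2*s) (C(s) = (-670 + s)/((2*s)) = (-670 + s)*(1/(2*s)) = (-670 + s)/(2*s))
L = 144507
1/(L + (193**2/C(-690) + S(540)/(-180795))) = 1/(144507 + (193**2/(((1/2)*(-670 - 690)/(-690))) + (146 - 1*540)/(-180795))) = 1/(144507 + (37249/(((1/2)*(-1/690)*(-1360))) + (146 - 540)*(-1/180795))) = 1/(144507 + (37249/(68/69) - 394*(-1/180795))) = 1/(144507 + (37249*(69/68) + 394/180795)) = 1/(144507 + (2570181/68 + 394/180795)) = 1/(144507 + 27333876511/723180) = 1/(131838448771/723180) = 723180/131838448771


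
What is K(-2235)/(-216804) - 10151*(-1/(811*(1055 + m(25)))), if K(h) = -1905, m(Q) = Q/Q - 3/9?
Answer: 3831734899/185615805116 ≈ 0.020643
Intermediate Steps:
m(Q) = 2/3 (m(Q) = 1 - 3*1/9 = 1 - 1/3 = 2/3)
K(-2235)/(-216804) - 10151*(-1/(811*(1055 + m(25)))) = -1905/(-216804) - 10151*(-1/(811*(1055 + 2/3))) = -1905*(-1/216804) - 10151/((3167/3)*(-811)) = 635/72268 - 10151/(-2568437/3) = 635/72268 - 10151*(-3/2568437) = 635/72268 + 30453/2568437 = 3831734899/185615805116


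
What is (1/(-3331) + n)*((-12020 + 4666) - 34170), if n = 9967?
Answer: -1378599955824/3331 ≈ -4.1387e+8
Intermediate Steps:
(1/(-3331) + n)*((-12020 + 4666) - 34170) = (1/(-3331) + 9967)*((-12020 + 4666) - 34170) = (-1/3331 + 9967)*(-7354 - 34170) = (33200076/3331)*(-41524) = -1378599955824/3331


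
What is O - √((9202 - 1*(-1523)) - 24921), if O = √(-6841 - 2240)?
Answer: I*(-26*√21 + 3*√1009) ≈ -23.853*I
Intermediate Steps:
O = 3*I*√1009 (O = √(-9081) = 3*I*√1009 ≈ 95.294*I)
O - √((9202 - 1*(-1523)) - 24921) = 3*I*√1009 - √((9202 - 1*(-1523)) - 24921) = 3*I*√1009 - √((9202 + 1523) - 24921) = 3*I*√1009 - √(10725 - 24921) = 3*I*√1009 - √(-14196) = 3*I*√1009 - 26*I*√21 = -26*I*√21 + 3*I*√1009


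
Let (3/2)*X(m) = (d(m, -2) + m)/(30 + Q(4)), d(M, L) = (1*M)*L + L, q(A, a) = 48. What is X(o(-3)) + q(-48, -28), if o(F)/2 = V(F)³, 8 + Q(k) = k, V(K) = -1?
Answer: 48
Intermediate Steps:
d(M, L) = L + L*M (d(M, L) = M*L + L = L*M + L = L + L*M)
Q(k) = -8 + k
o(F) = -2 (o(F) = 2*(-1)³ = 2*(-1) = -2)
X(m) = -2/39 - m/39 (X(m) = 2*((-2*(1 + m) + m)/(30 + (-8 + 4)))/3 = 2*(((-2 - 2*m) + m)/(30 - 4))/3 = 2*((-2 - m)/26)/3 = 2*((-2 - m)*(1/26))/3 = 2*(-1/13 - m/26)/3 = -2/39 - m/39)
X(o(-3)) + q(-48, -28) = (-2/39 - 1/39*(-2)) + 48 = (-2/39 + 2/39) + 48 = 0 + 48 = 48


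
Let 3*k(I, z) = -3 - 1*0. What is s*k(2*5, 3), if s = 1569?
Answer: -1569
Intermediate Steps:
k(I, z) = -1 (k(I, z) = (-3 - 1*0)/3 = (-3 + 0)/3 = (⅓)*(-3) = -1)
s*k(2*5, 3) = 1569*(-1) = -1569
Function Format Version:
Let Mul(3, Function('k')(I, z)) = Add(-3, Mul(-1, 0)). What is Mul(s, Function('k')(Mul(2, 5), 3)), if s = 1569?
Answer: -1569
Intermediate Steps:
Function('k')(I, z) = -1 (Function('k')(I, z) = Mul(Rational(1, 3), Add(-3, Mul(-1, 0))) = Mul(Rational(1, 3), Add(-3, 0)) = Mul(Rational(1, 3), -3) = -1)
Mul(s, Function('k')(Mul(2, 5), 3)) = Mul(1569, -1) = -1569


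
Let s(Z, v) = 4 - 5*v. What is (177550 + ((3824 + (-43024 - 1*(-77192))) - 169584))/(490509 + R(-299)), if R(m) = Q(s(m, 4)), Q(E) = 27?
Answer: 22979/245268 ≈ 0.093689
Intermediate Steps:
R(m) = 27
(177550 + ((3824 + (-43024 - 1*(-77192))) - 169584))/(490509 + R(-299)) = (177550 + ((3824 + (-43024 - 1*(-77192))) - 169584))/(490509 + 27) = (177550 + ((3824 + (-43024 + 77192)) - 169584))/490536 = (177550 + ((3824 + 34168) - 169584))*(1/490536) = (177550 + (37992 - 169584))*(1/490536) = (177550 - 131592)*(1/490536) = 45958*(1/490536) = 22979/245268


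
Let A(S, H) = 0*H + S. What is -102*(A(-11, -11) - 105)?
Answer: 11832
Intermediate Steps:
A(S, H) = S (A(S, H) = 0 + S = S)
-102*(A(-11, -11) - 105) = -102*(-11 - 105) = -102*(-116) = 11832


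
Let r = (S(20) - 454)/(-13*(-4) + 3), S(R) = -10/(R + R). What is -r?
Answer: 1817/220 ≈ 8.2591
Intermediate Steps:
S(R) = -5/R (S(R) = -10*1/(2*R) = -5/R)
r = -1817/220 (r = (-5/20 - 454)/(-13*(-4) + 3) = (-5*1/20 - 454)/(52 + 3) = (-¼ - 454)/55 = -1817/4*1/55 = -1817/220 ≈ -8.2591)
-r = -1*(-1817/220) = 1817/220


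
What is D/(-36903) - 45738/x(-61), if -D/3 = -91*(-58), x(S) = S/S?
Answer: -562617860/12301 ≈ -45738.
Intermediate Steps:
x(S) = 1
D = -15834 (D = -(-273)*(-58) = -3*5278 = -15834)
D/(-36903) - 45738/x(-61) = -15834/(-36903) - 45738/1 = -15834*(-1/36903) - 45738*1 = 5278/12301 - 45738 = -562617860/12301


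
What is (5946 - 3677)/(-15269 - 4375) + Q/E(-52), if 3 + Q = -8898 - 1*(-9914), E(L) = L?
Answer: -1251085/63843 ≈ -19.596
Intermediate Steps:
Q = 1013 (Q = -3 + (-8898 - 1*(-9914)) = -3 + (-8898 + 9914) = -3 + 1016 = 1013)
(5946 - 3677)/(-15269 - 4375) + Q/E(-52) = (5946 - 3677)/(-15269 - 4375) + 1013/(-52) = 2269/(-19644) + 1013*(-1/52) = 2269*(-1/19644) - 1013/52 = -2269/19644 - 1013/52 = -1251085/63843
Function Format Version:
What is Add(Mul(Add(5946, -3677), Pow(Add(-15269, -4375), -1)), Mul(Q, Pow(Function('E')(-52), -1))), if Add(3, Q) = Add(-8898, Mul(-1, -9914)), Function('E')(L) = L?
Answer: Rational(-1251085, 63843) ≈ -19.596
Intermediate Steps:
Q = 1013 (Q = Add(-3, Add(-8898, Mul(-1, -9914))) = Add(-3, Add(-8898, 9914)) = Add(-3, 1016) = 1013)
Add(Mul(Add(5946, -3677), Pow(Add(-15269, -4375), -1)), Mul(Q, Pow(Function('E')(-52), -1))) = Add(Mul(Add(5946, -3677), Pow(Add(-15269, -4375), -1)), Mul(1013, Pow(-52, -1))) = Add(Mul(2269, Pow(-19644, -1)), Mul(1013, Rational(-1, 52))) = Add(Mul(2269, Rational(-1, 19644)), Rational(-1013, 52)) = Add(Rational(-2269, 19644), Rational(-1013, 52)) = Rational(-1251085, 63843)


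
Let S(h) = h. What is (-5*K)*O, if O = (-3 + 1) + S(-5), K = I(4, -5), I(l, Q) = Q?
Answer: -175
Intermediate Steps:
K = -5
O = -7 (O = (-3 + 1) - 5 = -2 - 5 = -7)
(-5*K)*O = -5*(-5)*(-7) = 25*(-7) = -175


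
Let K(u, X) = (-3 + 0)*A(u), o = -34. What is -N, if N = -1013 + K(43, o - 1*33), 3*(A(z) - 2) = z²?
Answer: 2868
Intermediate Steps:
A(z) = 2 + z²/3
K(u, X) = -6 - u² (K(u, X) = (-3 + 0)*(2 + u²/3) = -3*(2 + u²/3) = -6 - u²)
N = -2868 (N = -1013 + (-6 - 1*43²) = -1013 + (-6 - 1*1849) = -1013 + (-6 - 1849) = -1013 - 1855 = -2868)
-N = -1*(-2868) = 2868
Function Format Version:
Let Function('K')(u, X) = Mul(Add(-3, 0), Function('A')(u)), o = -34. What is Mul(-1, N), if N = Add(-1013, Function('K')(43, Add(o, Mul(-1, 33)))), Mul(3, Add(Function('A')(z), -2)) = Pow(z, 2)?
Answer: 2868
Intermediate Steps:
Function('A')(z) = Add(2, Mul(Rational(1, 3), Pow(z, 2)))
Function('K')(u, X) = Add(-6, Mul(-1, Pow(u, 2))) (Function('K')(u, X) = Mul(Add(-3, 0), Add(2, Mul(Rational(1, 3), Pow(u, 2)))) = Mul(-3, Add(2, Mul(Rational(1, 3), Pow(u, 2)))) = Add(-6, Mul(-1, Pow(u, 2))))
N = -2868 (N = Add(-1013, Add(-6, Mul(-1, Pow(43, 2)))) = Add(-1013, Add(-6, Mul(-1, 1849))) = Add(-1013, Add(-6, -1849)) = Add(-1013, -1855) = -2868)
Mul(-1, N) = Mul(-1, -2868) = 2868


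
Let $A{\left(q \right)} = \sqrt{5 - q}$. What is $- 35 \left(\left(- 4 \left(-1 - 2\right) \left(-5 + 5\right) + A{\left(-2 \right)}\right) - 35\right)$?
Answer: $1225 - 35 \sqrt{7} \approx 1132.4$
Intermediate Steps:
$- 35 \left(\left(- 4 \left(-1 - 2\right) \left(-5 + 5\right) + A{\left(-2 \right)}\right) - 35\right) = - 35 \left(\left(- 4 \left(-1 - 2\right) \left(-5 + 5\right) + \sqrt{5 - -2}\right) - 35\right) = - 35 \left(\left(- 4 \left(\left(-3\right) 0\right) + \sqrt{5 + 2}\right) - 35\right) = - 35 \left(\left(\left(-4\right) 0 + \sqrt{7}\right) - 35\right) = - 35 \left(\left(0 + \sqrt{7}\right) - 35\right) = - 35 \left(\sqrt{7} - 35\right) = - 35 \left(-35 + \sqrt{7}\right) = 1225 - 35 \sqrt{7}$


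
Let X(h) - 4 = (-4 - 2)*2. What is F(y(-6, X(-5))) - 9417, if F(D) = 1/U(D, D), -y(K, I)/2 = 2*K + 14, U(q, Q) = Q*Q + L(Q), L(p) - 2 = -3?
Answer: -141254/15 ≈ -9416.9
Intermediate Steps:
X(h) = -8 (X(h) = 4 + (-4 - 2)*2 = 4 - 6*2 = 4 - 12 = -8)
L(p) = -1 (L(p) = 2 - 3 = -1)
U(q, Q) = -1 + Q² (U(q, Q) = Q*Q - 1 = Q² - 1 = -1 + Q²)
y(K, I) = -28 - 4*K (y(K, I) = -2*(2*K + 14) = -2*(14 + 2*K) = -28 - 4*K)
F(D) = 1/(-1 + D²)
F(y(-6, X(-5))) - 9417 = 1/(-1 + (-28 - 4*(-6))²) - 9417 = 1/(-1 + (-28 + 24)²) - 9417 = 1/(-1 + (-4)²) - 9417 = 1/(-1 + 16) - 9417 = 1/15 - 9417 = -141254/15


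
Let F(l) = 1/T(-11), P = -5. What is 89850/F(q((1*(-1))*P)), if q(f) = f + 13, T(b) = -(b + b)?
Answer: 1976700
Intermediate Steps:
T(b) = -2*b
q(f) = 13 + f
F(l) = 1/22 (F(l) = 1/(-2*(-11)) = 1/22)
89850/F(q((1*(-1))*P)) = 89850/(1/22) = 89850*22 = 1976700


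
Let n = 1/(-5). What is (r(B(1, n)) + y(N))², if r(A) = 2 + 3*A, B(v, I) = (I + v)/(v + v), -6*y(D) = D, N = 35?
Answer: 6241/900 ≈ 6.9344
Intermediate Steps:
y(D) = -D/6
n = -⅕ ≈ -0.20000
B(v, I) = (I + v)/(2*v) (B(v, I) = (I + v)/((2*v)) = (I + v)*(1/(2*v)) = (I + v)/(2*v))
(r(B(1, n)) + y(N))² = ((2 + 3*((½)*(-⅕ + 1)/1)) - ⅙*35)² = ((2 + 3*((½)*1*(⅘))) - 35/6)² = ((2 + 3*(⅖)) - 35/6)² = ((2 + 6/5) - 35/6)² = (16/5 - 35/6)² = (-79/30)² = 6241/900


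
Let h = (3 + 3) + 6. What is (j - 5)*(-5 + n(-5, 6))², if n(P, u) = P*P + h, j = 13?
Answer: 8192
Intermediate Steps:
h = 12 (h = 6 + 6 = 12)
n(P, u) = 12 + P² (n(P, u) = P*P + 12 = P² + 12 = 12 + P²)
(j - 5)*(-5 + n(-5, 6))² = (13 - 5)*(-5 + (12 + (-5)²))² = 8*(-5 + (12 + 25))² = 8*(-5 + 37)² = 8*32² = 8*1024 = 8192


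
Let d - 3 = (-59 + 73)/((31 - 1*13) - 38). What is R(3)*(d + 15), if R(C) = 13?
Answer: 2249/10 ≈ 224.90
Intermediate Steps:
d = 23/10 (d = 3 + (-59 + 73)/((31 - 1*13) - 38) = 3 + 14/((31 - 13) - 38) = 3 + 14/(18 - 38) = 3 + 14/(-20) = 3 + 14*(-1/20) = 3 - 7/10 = 23/10 ≈ 2.3000)
R(3)*(d + 15) = 13*(23/10 + 15) = 13*(173/10) = 2249/10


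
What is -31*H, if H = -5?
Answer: 155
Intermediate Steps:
-31*H = -31*(-5) = 155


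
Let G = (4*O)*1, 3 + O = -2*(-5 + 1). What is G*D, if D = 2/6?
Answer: 20/3 ≈ 6.6667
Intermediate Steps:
O = 5 (O = -3 - 2*(-5 + 1) = -3 - 2*(-4) = -3 + 8 = 5)
G = 20 (G = (4*5)*1 = 20*1 = 20)
D = 1/3 (D = 2*(1/6) = 1/3 ≈ 0.33333)
G*D = 20*(1/3) = 20/3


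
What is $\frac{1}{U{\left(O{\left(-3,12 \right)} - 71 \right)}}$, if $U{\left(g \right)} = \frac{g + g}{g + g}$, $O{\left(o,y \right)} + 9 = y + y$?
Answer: $1$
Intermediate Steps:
$O{\left(o,y \right)} = -9 + 2 y$ ($O{\left(o,y \right)} = -9 + \left(y + y\right) = -9 + 2 y$)
$U{\left(g \right)} = 1$ ($U{\left(g \right)} = \frac{2 g}{2 g} = 2 g \frac{1}{2 g} = 1$)
$\frac{1}{U{\left(O{\left(-3,12 \right)} - 71 \right)}} = 1^{-1} = 1$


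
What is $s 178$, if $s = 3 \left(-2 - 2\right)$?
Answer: $-2136$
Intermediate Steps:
$s = -12$ ($s = 3 \left(-4\right) = -12$)
$s 178 = \left(-12\right) 178 = -2136$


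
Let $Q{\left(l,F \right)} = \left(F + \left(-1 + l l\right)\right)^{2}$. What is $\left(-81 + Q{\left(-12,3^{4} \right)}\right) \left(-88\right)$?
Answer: $-4408360$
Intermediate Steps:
$Q{\left(l,F \right)} = \left(-1 + F + l^{2}\right)^{2}$ ($Q{\left(l,F \right)} = \left(F + \left(-1 + l^{2}\right)\right)^{2} = \left(-1 + F + l^{2}\right)^{2}$)
$\left(-81 + Q{\left(-12,3^{4} \right)}\right) \left(-88\right) = \left(-81 + \left(-1 + 3^{4} + \left(-12\right)^{2}\right)^{2}\right) \left(-88\right) = \left(-81 + \left(-1 + 81 + 144\right)^{2}\right) \left(-88\right) = \left(-81 + 224^{2}\right) \left(-88\right) = \left(-81 + 50176\right) \left(-88\right) = 50095 \left(-88\right) = -4408360$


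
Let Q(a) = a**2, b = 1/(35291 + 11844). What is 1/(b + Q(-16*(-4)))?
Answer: 47135/193064961 ≈ 0.00024414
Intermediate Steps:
b = 1/47135 ≈ 2.1216e-5
1/(b + Q(-16*(-4))) = 1/(1/47135 + (-16*(-4))**2) = 1/(1/47135 + 64**2) = 1/(1/47135 + 4096) = 1/(193064961/47135) = 47135/193064961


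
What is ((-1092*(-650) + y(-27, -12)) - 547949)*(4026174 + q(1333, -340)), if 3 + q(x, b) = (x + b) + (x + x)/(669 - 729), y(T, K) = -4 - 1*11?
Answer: 9775993832866/15 ≈ 6.5173e+11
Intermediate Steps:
y(T, K) = -15 (y(T, K) = -4 - 11 = -15)
q(x, b) = -3 + b + 29*x/30 (q(x, b) = -3 + ((x + b) + (x + x)/(669 - 729)) = -3 + ((b + x) + (2*x)/(-60)) = -3 + ((b + x) + (2*x)*(-1/60)) = -3 + ((b + x) - x/30) = -3 + (b + 29*x/30) = -3 + b + 29*x/30)
((-1092*(-650) + y(-27, -12)) - 547949)*(4026174 + q(1333, -340)) = ((-1092*(-650) - 15) - 547949)*(4026174 + (-3 - 340 + (29/30)*1333)) = ((709800 - 15) - 547949)*(4026174 + (-3 - 340 + 38657/30)) = (709785 - 547949)*(4026174 + 28367/30) = 161836*(120813587/30) = 9775993832866/15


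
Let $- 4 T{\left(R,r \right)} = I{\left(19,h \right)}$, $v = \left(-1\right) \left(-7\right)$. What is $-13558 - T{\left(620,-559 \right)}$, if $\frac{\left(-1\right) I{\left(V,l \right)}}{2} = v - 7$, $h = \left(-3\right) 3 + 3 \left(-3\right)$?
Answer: $-13558$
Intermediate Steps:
$v = 7$
$h = -18$ ($h = -9 - 9 = -18$)
$I{\left(V,l \right)} = 0$ ($I{\left(V,l \right)} = - 2 \left(7 - 7\right) = \left(-2\right) 0 = 0$)
$T{\left(R,r \right)} = 0$ ($T{\left(R,r \right)} = \left(- \frac{1}{4}\right) 0 = 0$)
$-13558 - T{\left(620,-559 \right)} = -13558 - 0 = -13558 + 0 = -13558$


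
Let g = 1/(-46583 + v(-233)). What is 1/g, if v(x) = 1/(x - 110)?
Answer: -15977970/343 ≈ -46583.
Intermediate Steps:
v(x) = 1/(-110 + x)
g = -343/15977970 (g = 1/(-46583 + 1/(-110 - 233)) = 1/(-46583 + 1/(-343)) = 1/(-46583 - 1/343) = 1/(-15977970/343) = -343/15977970 ≈ -2.1467e-5)
1/g = 1/(-343/15977970) = -15977970/343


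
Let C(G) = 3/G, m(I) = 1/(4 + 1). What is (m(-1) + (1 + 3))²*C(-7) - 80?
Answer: -2189/25 ≈ -87.560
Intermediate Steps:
m(I) = ⅕ (m(I) = 1/5 = ⅕)
(m(-1) + (1 + 3))²*C(-7) - 80 = (⅕ + (1 + 3))²*(3/(-7)) - 80 = (⅕ + 4)²*(3*(-⅐)) - 80 = (21/5)²*(-3/7) - 80 = (441/25)*(-3/7) - 80 = -189/25 - 80 = -2189/25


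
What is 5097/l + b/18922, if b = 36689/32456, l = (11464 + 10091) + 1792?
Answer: 3131089583987/14338149889904 ≈ 0.21837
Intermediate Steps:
l = 23347 (l = 21555 + 1792 = 23347)
b = 36689/32456 (b = 36689*(1/32456) = 36689/32456 ≈ 1.1304)
5097/l + b/18922 = 5097/23347 + (36689/32456)/18922 = 5097*(1/23347) + (36689/32456)*(1/18922) = 5097/23347 + 36689/614132432 = 3131089583987/14338149889904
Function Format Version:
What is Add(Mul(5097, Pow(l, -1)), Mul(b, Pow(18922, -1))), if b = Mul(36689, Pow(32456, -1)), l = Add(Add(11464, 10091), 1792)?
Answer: Rational(3131089583987, 14338149889904) ≈ 0.21837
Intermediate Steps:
l = 23347 (l = Add(21555, 1792) = 23347)
b = Rational(36689, 32456) (b = Mul(36689, Rational(1, 32456)) = Rational(36689, 32456) ≈ 1.1304)
Add(Mul(5097, Pow(l, -1)), Mul(b, Pow(18922, -1))) = Add(Mul(5097, Pow(23347, -1)), Mul(Rational(36689, 32456), Pow(18922, -1))) = Add(Mul(5097, Rational(1, 23347)), Mul(Rational(36689, 32456), Rational(1, 18922))) = Add(Rational(5097, 23347), Rational(36689, 614132432)) = Rational(3131089583987, 14338149889904)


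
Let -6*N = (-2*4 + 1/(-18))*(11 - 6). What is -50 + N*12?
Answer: 275/9 ≈ 30.556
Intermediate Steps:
N = 725/108 (N = -(-2*4 + 1/(-18))*(11 - 6)/6 = -(-8 - 1/18)*5/6 = -(-145)*5/108 = -⅙*(-725/18) = 725/108 ≈ 6.7130)
-50 + N*12 = -50 + (725/108)*12 = -50 + 725/9 = 275/9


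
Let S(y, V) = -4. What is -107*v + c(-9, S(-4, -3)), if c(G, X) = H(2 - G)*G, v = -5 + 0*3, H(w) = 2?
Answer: 517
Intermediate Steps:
v = -5 (v = -5 + 0 = -5)
c(G, X) = 2*G
-107*v + c(-9, S(-4, -3)) = -107*(-5) + 2*(-9) = 535 - 18 = 517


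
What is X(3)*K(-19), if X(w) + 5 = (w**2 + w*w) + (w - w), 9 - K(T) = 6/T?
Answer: 2301/19 ≈ 121.11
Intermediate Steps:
K(T) = 9 - 6/T
X(w) = -5 + 2*w**2 (X(w) = -5 + ((w**2 + w*w) + (w - w)) = -5 + ((w**2 + w**2) + 0) = -5 + (2*w**2 + 0) = -5 + 2*w**2)
X(3)*K(-19) = (-5 + 2*3**2)*(9 - 6/(-19)) = (-5 + 2*9)*(9 - 6*(-1/19)) = (-5 + 18)*(9 + 6/19) = 13*(177/19) = 2301/19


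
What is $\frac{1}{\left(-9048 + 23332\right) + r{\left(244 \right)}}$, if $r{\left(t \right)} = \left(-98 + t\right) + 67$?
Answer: $\frac{1}{14497} \approx 6.898 \cdot 10^{-5}$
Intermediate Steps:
$r{\left(t \right)} = -31 + t$
$\frac{1}{\left(-9048 + 23332\right) + r{\left(244 \right)}} = \frac{1}{\left(-9048 + 23332\right) + \left(-31 + 244\right)} = \frac{1}{14284 + 213} = \frac{1}{14497}$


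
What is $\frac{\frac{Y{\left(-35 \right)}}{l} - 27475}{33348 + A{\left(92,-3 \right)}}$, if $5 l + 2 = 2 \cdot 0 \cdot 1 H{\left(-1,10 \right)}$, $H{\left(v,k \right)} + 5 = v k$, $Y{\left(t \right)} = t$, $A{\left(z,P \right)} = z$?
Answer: $- \frac{10955}{13376} \approx -0.819$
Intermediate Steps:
$H{\left(v,k \right)} = -5 + k v$ ($H{\left(v,k \right)} = -5 + v k = -5 + k v$)
$l = - \frac{2}{5}$ ($l = - \frac{2}{5} + \frac{2 \cdot 0 \cdot 1 \left(-5 + 10 \left(-1\right)\right)}{5} = - \frac{2}{5} + \frac{0 \cdot 1 \left(-5 - 10\right)}{5} = - \frac{2}{5} + \frac{0 \left(-15\right)}{5} = - \frac{2}{5} + \frac{1}{5} \cdot 0 = - \frac{2}{5} + 0 = - \frac{2}{5} \approx -0.4$)
$\frac{\frac{Y{\left(-35 \right)}}{l} - 27475}{33348 + A{\left(92,-3 \right)}} = \frac{- \frac{35}{- \frac{2}{5}} - 27475}{33348 + 92} = \frac{\left(-35\right) \left(- \frac{5}{2}\right) - 27475}{33440} = \left(\frac{175}{2} - 27475\right) \frac{1}{33440} = \left(- \frac{54775}{2}\right) \frac{1}{33440} = - \frac{10955}{13376}$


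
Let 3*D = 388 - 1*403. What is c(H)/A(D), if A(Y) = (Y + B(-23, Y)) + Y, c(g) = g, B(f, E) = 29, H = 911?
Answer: 911/19 ≈ 47.947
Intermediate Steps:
D = -5 (D = (388 - 1*403)/3 = (388 - 403)/3 = (⅓)*(-15) = -5)
A(Y) = 29 + 2*Y (A(Y) = (Y + 29) + Y = (29 + Y) + Y = 29 + 2*Y)
c(H)/A(D) = 911/(29 + 2*(-5)) = 911/(29 - 10) = 911/19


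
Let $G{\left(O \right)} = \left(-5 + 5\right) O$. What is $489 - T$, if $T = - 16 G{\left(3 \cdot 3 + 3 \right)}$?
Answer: $489$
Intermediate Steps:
$G{\left(O \right)} = 0$ ($G{\left(O \right)} = 0 O = 0$)
$T = 0$ ($T = \left(-16\right) 0 = 0$)
$489 - T = 489 - 0 = 489 + 0 = 489$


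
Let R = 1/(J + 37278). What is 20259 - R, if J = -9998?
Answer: 552665519/27280 ≈ 20259.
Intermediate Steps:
R = 1/27280 (R = 1/(-9998 + 37278) = 1/27280 ≈ 3.6657e-5)
20259 - R = 20259 - 1*1/27280 = 20259 - 1/27280 = 552665519/27280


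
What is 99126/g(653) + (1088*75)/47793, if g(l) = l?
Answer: 1596937906/10402943 ≈ 153.51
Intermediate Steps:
99126/g(653) + (1088*75)/47793 = 99126/653 + (1088*75)/47793 = 99126*(1/653) + 81600*(1/47793) = 99126/653 + 27200/15931 = 1596937906/10402943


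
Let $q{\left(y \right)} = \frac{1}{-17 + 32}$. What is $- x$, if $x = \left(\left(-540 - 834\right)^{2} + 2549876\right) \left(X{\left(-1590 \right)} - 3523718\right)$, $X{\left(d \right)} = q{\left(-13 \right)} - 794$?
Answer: $\frac{234613648217608}{15} \approx 1.5641 \cdot 10^{13}$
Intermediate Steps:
$q{\left(y \right)} = \frac{1}{15}$
$X{\left(d \right)} = - \frac{11909}{15}$ ($X{\left(d \right)} = \frac{1}{15} - 794 = - \frac{11909}{15}$)
$x = - \frac{234613648217608}{15}$ ($x = \left(\left(-540 - 834\right)^{2} + 2549876\right) \left(- \frac{11909}{15} - 3523718\right) = \left(\left(-1374\right)^{2} + 2549876\right) \left(- \frac{52867679}{15}\right) = \left(1887876 + 2549876\right) \left(- \frac{52867679}{15}\right) = 4437752 \left(- \frac{52867679}{15}\right) = - \frac{234613648217608}{15} \approx -1.5641 \cdot 10^{13}$)
$- x = \left(-1\right) \left(- \frac{234613648217608}{15}\right) = \frac{234613648217608}{15}$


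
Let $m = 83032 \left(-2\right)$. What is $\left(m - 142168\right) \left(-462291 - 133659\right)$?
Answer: $183690860400$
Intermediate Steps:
$m = -166064$
$\left(m - 142168\right) \left(-462291 - 133659\right) = \left(-166064 - 142168\right) \left(-462291 - 133659\right) = \left(-166064 - 142168\right) \left(-595950\right) = \left(-308232\right) \left(-595950\right) = 183690860400$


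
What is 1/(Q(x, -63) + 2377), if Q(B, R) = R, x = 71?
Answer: 1/2314 ≈ 0.00043215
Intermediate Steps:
1/(Q(x, -63) + 2377) = 1/(-63 + 2377) = 1/2314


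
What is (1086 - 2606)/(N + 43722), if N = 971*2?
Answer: -95/2854 ≈ -0.033287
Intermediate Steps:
N = 1942
(1086 - 2606)/(N + 43722) = (1086 - 2606)/(1942 + 43722) = -1520/45664 = -1520*1/45664 = -95/2854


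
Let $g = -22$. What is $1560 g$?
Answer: $-34320$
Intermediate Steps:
$1560 g = 1560 \left(-22\right) = -34320$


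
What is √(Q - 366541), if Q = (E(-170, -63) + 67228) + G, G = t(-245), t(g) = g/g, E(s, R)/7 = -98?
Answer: I*√299998 ≈ 547.72*I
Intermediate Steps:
E(s, R) = -686 (E(s, R) = 7*(-98) = -686)
t(g) = 1
G = 1
Q = 66543 (Q = (-686 + 67228) + 1 = 66542 + 1 = 66543)
√(Q - 366541) = √(66543 - 366541) = √(-299998) = I*√299998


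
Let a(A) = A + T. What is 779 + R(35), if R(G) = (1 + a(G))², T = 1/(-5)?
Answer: 51516/25 ≈ 2060.6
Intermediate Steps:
T = -⅕ ≈ -0.20000
a(A) = -⅕ + A (a(A) = A - ⅕ = -⅕ + A)
R(G) = (⅘ + G)² (R(G) = (1 + (-⅕ + G))² = (⅘ + G)²)
779 + R(35) = 779 + (4 + 5*35)²/25 = 779 + (4 + 175)²/25 = 779 + (1/25)*179² = 779 + (1/25)*32041 = 779 + 32041/25 = 51516/25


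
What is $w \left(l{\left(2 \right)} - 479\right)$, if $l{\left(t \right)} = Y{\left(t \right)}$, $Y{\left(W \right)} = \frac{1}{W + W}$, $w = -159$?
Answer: $\frac{304485}{4} \approx 76121.0$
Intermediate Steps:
$Y{\left(W \right)} = \frac{1}{2 W}$
$l{\left(t \right)} = \frac{1}{2 t}$
$w \left(l{\left(2 \right)} - 479\right) = - 159 \left(\frac{1}{2 \cdot 2} - 479\right) = - 159 \left(\frac{1}{2} \cdot \frac{1}{2} - 479\right) = - 159 \left(\frac{1}{4} - 479\right) = \left(-159\right) \left(- \frac{1915}{4}\right) = \frac{304485}{4}$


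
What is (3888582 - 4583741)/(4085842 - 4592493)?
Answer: 695159/506651 ≈ 1.3721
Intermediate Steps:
(3888582 - 4583741)/(4085842 - 4592493) = -695159/(-506651) = -695159*(-1/506651) = 695159/506651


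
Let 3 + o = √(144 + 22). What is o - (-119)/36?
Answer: 11/36 + √166 ≈ 13.190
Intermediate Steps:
o = -3 + √166 (o = -3 + √(144 + 22) = -3 + √166 ≈ 9.8841)
o - (-119)/36 = (-3 + √166) - (-119)/36 = (-3 + √166) - 1*(-119/36) = (-3 + √166) + 119/36 = 11/36 + √166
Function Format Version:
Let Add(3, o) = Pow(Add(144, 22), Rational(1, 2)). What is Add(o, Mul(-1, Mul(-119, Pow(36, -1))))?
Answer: Add(Rational(11, 36), Pow(166, Rational(1, 2))) ≈ 13.190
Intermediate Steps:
o = Add(-3, Pow(166, Rational(1, 2))) (o = Add(-3, Pow(Add(144, 22), Rational(1, 2))) = Add(-3, Pow(166, Rational(1, 2))) ≈ 9.8841)
Add(o, Mul(-1, Mul(-119, Pow(36, -1)))) = Add(Add(-3, Pow(166, Rational(1, 2))), Mul(-1, Mul(-119, Pow(36, -1)))) = Add(Add(-3, Pow(166, Rational(1, 2))), Mul(-1, Mul(-119, Rational(1, 36)))) = Add(Add(-3, Pow(166, Rational(1, 2))), Mul(-1, Rational(-119, 36))) = Add(Add(-3, Pow(166, Rational(1, 2))), Rational(119, 36)) = Add(Rational(11, 36), Pow(166, Rational(1, 2)))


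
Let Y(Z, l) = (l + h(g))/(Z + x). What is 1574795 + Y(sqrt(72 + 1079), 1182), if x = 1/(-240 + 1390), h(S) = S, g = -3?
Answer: 2397149009081855/1522197499 + 1559227500*sqrt(1151)/1522197499 ≈ 1.5748e+6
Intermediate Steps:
x = 1/1150 ≈ 0.00086956
Y(Z, l) = (-3 + l)/(1/1150 + Z) (Y(Z, l) = (l - 3)/(Z + 1/1150) = (-3 + l)/(1/1150 + Z))
1574795 + Y(sqrt(72 + 1079), 1182) = 1574795 + 1150*(-3 + 1182)/(1 + 1150*sqrt(72 + 1079)) = 1574795 + 1150*1179/(1 + 1150*sqrt(1151)) = 1574795 + 1355850/(1 + 1150*sqrt(1151))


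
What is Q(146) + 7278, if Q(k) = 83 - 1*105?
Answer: 7256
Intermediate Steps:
Q(k) = -22 (Q(k) = 83 - 105 = -22)
Q(146) + 7278 = -22 + 7278 = 7256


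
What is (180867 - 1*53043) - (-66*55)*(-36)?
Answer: -2856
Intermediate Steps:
(180867 - 1*53043) - (-66*55)*(-36) = (180867 - 53043) - (-3630)*(-36) = 127824 - 1*130680 = 127824 - 130680 = -2856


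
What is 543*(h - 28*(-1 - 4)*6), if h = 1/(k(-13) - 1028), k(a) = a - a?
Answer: 468890817/1028 ≈ 4.5612e+5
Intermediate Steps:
k(a) = 0
h = -1/1028 (h = 1/(0 - 1028) = 1/(-1028) = -1/1028 ≈ -0.00097276)
543*(h - 28*(-1 - 4)*6) = 543*(-1/1028 - 28*(-1 - 4)*6) = 543*(-1/1028 - (-140)*6) = 543*(-1/1028 - 28*(-30)) = 543*(-1/1028 + 840) = 543*(863519/1028) = 468890817/1028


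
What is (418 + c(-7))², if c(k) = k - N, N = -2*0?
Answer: 168921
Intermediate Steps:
N = 0
c(k) = k (c(k) = k - 1*0 = k + 0 = k)
(418 + c(-7))² = (418 - 7)² = 411² = 168921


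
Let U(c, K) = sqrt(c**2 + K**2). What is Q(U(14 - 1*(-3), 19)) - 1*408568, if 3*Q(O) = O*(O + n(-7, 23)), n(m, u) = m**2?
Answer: -1225054/3 + 245*sqrt(26)/3 ≈ -4.0794e+5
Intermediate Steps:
U(c, K) = sqrt(K**2 + c**2)
Q(O) = O*(49 + O)/3 (Q(O) = (O*(O + (-7)**2))/3 = (O*(O + 49))/3 = (O*(49 + O))/3 = O*(49 + O)/3)
Q(U(14 - 1*(-3), 19)) - 1*408568 = sqrt(19**2 + (14 - 1*(-3))**2)*(49 + sqrt(19**2 + (14 - 1*(-3))**2))/3 - 1*408568 = sqrt(361 + (14 + 3)**2)*(49 + sqrt(361 + (14 + 3)**2))/3 - 408568 = sqrt(361 + 17**2)*(49 + sqrt(361 + 17**2))/3 - 408568 = sqrt(361 + 289)*(49 + sqrt(361 + 289))/3 - 408568 = sqrt(650)*(49 + sqrt(650))/3 - 408568 = (5*sqrt(26))*(49 + 5*sqrt(26))/3 - 408568 = 5*sqrt(26)*(49 + 5*sqrt(26))/3 - 408568 = -408568 + 5*sqrt(26)*(49 + 5*sqrt(26))/3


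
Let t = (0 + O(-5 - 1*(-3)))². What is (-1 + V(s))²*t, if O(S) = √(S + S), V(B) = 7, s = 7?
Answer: -144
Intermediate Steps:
O(S) = √2*√S (O(S) = √(2*S) = √2*√S)
t = -4 (t = (0 + √2*√(-5 - 1*(-3)))² = (0 + √2*√(-5 + 3))² = (0 + √2*√(-2))² = (0 + √2*(I*√2))² = (0 + 2*I)² = (2*I)² = -4)
(-1 + V(s))²*t = (-1 + 7)²*(-4) = 6²*(-4) = 36*(-4) = -144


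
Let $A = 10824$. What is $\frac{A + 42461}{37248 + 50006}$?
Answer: $\frac{53285}{87254} \approx 0.61069$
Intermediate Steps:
$\frac{A + 42461}{37248 + 50006} = \frac{10824 + 42461}{37248 + 50006} = \frac{53285}{87254}$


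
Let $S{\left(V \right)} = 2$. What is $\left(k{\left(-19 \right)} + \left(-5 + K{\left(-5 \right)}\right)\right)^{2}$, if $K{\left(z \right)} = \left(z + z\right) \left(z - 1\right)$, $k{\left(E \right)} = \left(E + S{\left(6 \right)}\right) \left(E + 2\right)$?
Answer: $118336$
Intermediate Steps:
$k{\left(E \right)} = \left(2 + E\right)^{2}$ ($k{\left(E \right)} = \left(E + 2\right) \left(E + 2\right) = \left(2 + E\right) \left(2 + E\right) = \left(2 + E\right)^{2}$)
$K{\left(z \right)} = 2 z \left(-1 + z\right)$
$\left(k{\left(-19 \right)} + \left(-5 + K{\left(-5 \right)}\right)\right)^{2} = \left(\left(4 + \left(-19\right)^{2} + 4 \left(-19\right)\right) - \left(5 + 10 \left(-1 - 5\right)\right)\right)^{2} = \left(\left(4 + 361 - 76\right) - \left(5 + 10 \left(-6\right)\right)\right)^{2} = \left(289 + \left(-5 + 60\right)\right)^{2} = \left(289 + 55\right)^{2} = 344^{2} = 118336$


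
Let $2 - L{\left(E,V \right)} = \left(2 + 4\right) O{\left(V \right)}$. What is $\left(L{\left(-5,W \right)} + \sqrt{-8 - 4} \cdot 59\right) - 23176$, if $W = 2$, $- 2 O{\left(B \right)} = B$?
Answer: $-23168 + 118 i \sqrt{3} \approx -23168.0 + 204.38 i$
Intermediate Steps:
$O{\left(B \right)} = - \frac{B}{2}$
$L{\left(E,V \right)} = 2 + 3 V$ ($L{\left(E,V \right)} = 2 - \left(2 + 4\right) \left(- \frac{V}{2}\right) = 2 - 6 \left(- \frac{V}{2}\right) = 2 - - 3 V = 2 + 3 V$)
$\left(L{\left(-5,W \right)} + \sqrt{-8 - 4} \cdot 59\right) - 23176 = \left(\left(2 + 3 \cdot 2\right) + \sqrt{-8 - 4} \cdot 59\right) - 23176 = \left(\left(2 + 6\right) + \sqrt{-12} \cdot 59\right) - 23176 = \left(8 + 2 i \sqrt{3} \cdot 59\right) - 23176 = \left(8 + 118 i \sqrt{3}\right) - 23176 = -23168 + 118 i \sqrt{3}$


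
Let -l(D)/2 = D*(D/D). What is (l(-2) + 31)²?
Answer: 1225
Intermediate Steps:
l(D) = -2*D (l(D) = -2*D*D/D = -2*D)
(l(-2) + 31)² = (-2*(-2) + 31)² = (4 + 31)² = 35² = 1225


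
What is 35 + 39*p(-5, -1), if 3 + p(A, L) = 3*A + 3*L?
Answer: -784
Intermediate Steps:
p(A, L) = -3 + 3*A + 3*L (p(A, L) = -3 + (3*A + 3*L) = -3 + 3*A + 3*L)
35 + 39*p(-5, -1) = 35 + 39*(-3 + 3*(-5) + 3*(-1)) = 35 + 39*(-3 - 15 - 3) = 35 + 39*(-21) = 35 - 819 = -784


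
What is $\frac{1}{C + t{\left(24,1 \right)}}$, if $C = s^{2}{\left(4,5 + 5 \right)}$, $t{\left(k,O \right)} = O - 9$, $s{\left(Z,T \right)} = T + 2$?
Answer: $\frac{1}{136} \approx 0.0073529$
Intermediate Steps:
$s{\left(Z,T \right)} = 2 + T$
$t{\left(k,O \right)} = -9 + O$
$C = 144$ ($C = \left(2 + \left(5 + 5\right)\right)^{2} = \left(2 + 10\right)^{2} = 12^{2} = 144$)
$\frac{1}{C + t{\left(24,1 \right)}} = \frac{1}{144 + \left(-9 + 1\right)} = \frac{1}{144 - 8} = \frac{1}{136}$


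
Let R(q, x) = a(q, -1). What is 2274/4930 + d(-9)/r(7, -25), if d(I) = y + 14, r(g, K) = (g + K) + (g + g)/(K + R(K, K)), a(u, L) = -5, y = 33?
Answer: -1422876/682805 ≈ -2.0839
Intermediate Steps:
R(q, x) = -5
r(g, K) = K + g + 2*g/(-5 + K) (r(g, K) = (g + K) + (g + g)/(K - 5) = (K + g) + (2*g)/(-5 + K) = (K + g) + 2*g/(-5 + K) = K + g + 2*g/(-5 + K))
d(I) = 47 (d(I) = 33 + 14 = 47)
2274/4930 + d(-9)/r(7, -25) = 2274/4930 + 47/((((-25)**2 - 5*(-25) - 3*7 - 25*7)/(-5 - 25))) = 2274*(1/4930) + 47/(((625 + 125 - 21 - 175)/(-30))) = 1137/2465 + 47/((-1/30*554)) = 1137/2465 + 47/(-277/15) = 1137/2465 + 47*(-15/277) = 1137/2465 - 705/277 = -1422876/682805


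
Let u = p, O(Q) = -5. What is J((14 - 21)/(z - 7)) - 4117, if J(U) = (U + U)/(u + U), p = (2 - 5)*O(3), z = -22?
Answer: -909850/221 ≈ -4117.0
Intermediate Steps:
p = 15 (p = (2 - 5)*(-5) = -3*(-5) = 15)
u = 15
J(U) = 2*U/(15 + U) (J(U) = (U + U)/(15 + U) = (2*U)/(15 + U) = 2*U/(15 + U))
J((14 - 21)/(z - 7)) - 4117 = 2*((14 - 21)/(-22 - 7))/(15 + (14 - 21)/(-22 - 7)) - 4117 = 2*(-7/(-29))/(15 - 7/(-29)) - 4117 = 2*(-7*(-1/29))/(15 - 7*(-1/29)) - 4117 = 2*(7/29)/(15 + 7/29) - 4117 = 2*(7/29)/(442/29) - 4117 = 2*(7/29)*(29/442) - 4117 = 7/221 - 4117 = -909850/221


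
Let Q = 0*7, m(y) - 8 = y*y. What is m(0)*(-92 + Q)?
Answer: -736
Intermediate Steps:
m(y) = 8 + y² (m(y) = 8 + y*y = 8 + y²)
Q = 0
m(0)*(-92 + Q) = (8 + 0²)*(-92 + 0) = (8 + 0)*(-92) = 8*(-92) = -736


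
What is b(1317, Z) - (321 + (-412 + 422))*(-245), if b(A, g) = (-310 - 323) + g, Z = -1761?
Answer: 78701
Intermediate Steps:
b(A, g) = -633 + g
b(1317, Z) - (321 + (-412 + 422))*(-245) = (-633 - 1761) - (321 + (-412 + 422))*(-245) = -2394 - (321 + 10)*(-245) = -2394 - 331*(-245) = -2394 - 1*(-81095) = -2394 + 81095 = 78701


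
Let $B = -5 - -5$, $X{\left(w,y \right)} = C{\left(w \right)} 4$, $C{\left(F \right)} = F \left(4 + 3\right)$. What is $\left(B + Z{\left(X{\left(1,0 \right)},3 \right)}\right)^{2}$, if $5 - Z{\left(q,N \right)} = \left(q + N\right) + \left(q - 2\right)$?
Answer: $2704$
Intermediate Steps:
$C{\left(F \right)} = 7 F$ ($C{\left(F \right)} = F 7 = 7 F$)
$X{\left(w,y \right)} = 28 w$ ($X{\left(w,y \right)} = 7 w 4 = 28 w$)
$B = 0$ ($B = -5 + 5 = 0$)
$Z{\left(q,N \right)} = 7 - N - 2 q$ ($Z{\left(q,N \right)} = 5 - \left(\left(q + N\right) + \left(q - 2\right)\right) = 5 - \left(\left(N + q\right) + \left(-2 + q\right)\right) = 5 - \left(-2 + N + 2 q\right) = 7 - N - 2 q$)
$\left(B + Z{\left(X{\left(1,0 \right)},3 \right)}\right)^{2} = \left(0 - \left(-4 + 2 \cdot 28 \cdot 1\right)\right)^{2} = \left(0 - 52\right)^{2} = \left(-52\right)^{2} = 2704$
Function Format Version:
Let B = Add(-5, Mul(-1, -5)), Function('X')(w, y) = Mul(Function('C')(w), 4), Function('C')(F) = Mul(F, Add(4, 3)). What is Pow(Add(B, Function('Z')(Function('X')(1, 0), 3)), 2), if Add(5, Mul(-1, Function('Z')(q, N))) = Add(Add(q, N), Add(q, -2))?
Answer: 2704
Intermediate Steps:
Function('C')(F) = Mul(7, F) (Function('C')(F) = Mul(F, 7) = Mul(7, F))
Function('X')(w, y) = Mul(28, w) (Function('X')(w, y) = Mul(Mul(7, w), 4) = Mul(28, w))
B = 0 (B = Add(-5, 5) = 0)
Function('Z')(q, N) = Add(7, Mul(-1, N), Mul(-2, q)) (Function('Z')(q, N) = Add(5, Mul(-1, Add(Add(q, N), Add(q, -2)))) = Add(5, Mul(-1, Add(Add(N, q), Add(-2, q)))) = Add(5, Mul(-1, Add(-2, N, Mul(2, q)))) = Add(5, Add(2, Mul(-1, N), Mul(-2, q))) = Add(7, Mul(-1, N), Mul(-2, q)))
Pow(Add(B, Function('Z')(Function('X')(1, 0), 3)), 2) = Pow(Add(0, Add(7, Mul(-1, 3), Mul(-2, Mul(28, 1)))), 2) = Pow(Add(0, Add(7, -3, Mul(-2, 28))), 2) = Pow(Add(0, Add(7, -3, -56)), 2) = Pow(Add(0, -52), 2) = Pow(-52, 2) = 2704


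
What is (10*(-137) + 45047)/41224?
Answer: 43677/41224 ≈ 1.0595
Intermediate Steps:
(10*(-137) + 45047)/41224 = (-1370 + 45047)*(1/41224) = 43677*(1/41224) = 43677/41224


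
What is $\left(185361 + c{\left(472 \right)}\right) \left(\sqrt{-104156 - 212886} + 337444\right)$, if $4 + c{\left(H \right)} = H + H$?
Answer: $62866154644 + 186301 i \sqrt{317042} \approx 6.2866 \cdot 10^{10} + 1.049 \cdot 10^{8} i$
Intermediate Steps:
$c{\left(H \right)} = -4 + 2 H$ ($c{\left(H \right)} = -4 + \left(H + H\right) = -4 + 2 H$)
$\left(185361 + c{\left(472 \right)}\right) \left(\sqrt{-104156 - 212886} + 337444\right) = \left(185361 + \left(-4 + 2 \cdot 472\right)\right) \left(\sqrt{-104156 - 212886} + 337444\right) = \left(185361 + \left(-4 + 944\right)\right) \left(\sqrt{-317042} + 337444\right) = \left(185361 + 940\right) \left(i \sqrt{317042} + 337444\right) = 186301 \left(337444 + i \sqrt{317042}\right) = 62866154644 + 186301 i \sqrt{317042}$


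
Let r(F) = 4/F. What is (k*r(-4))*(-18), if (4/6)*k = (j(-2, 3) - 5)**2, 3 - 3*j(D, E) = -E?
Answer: 243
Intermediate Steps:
j(D, E) = 1 + E/3 (j(D, E) = 1 - (-1)*E/3 = 1 + E/3)
k = 27/2 (k = 3*((1 + (1/3)*3) - 5)**2/2 = 3*((1 + 1) - 5)**2/2 = 3*(2 - 5)**2/2 = (3/2)*(-3)**2 = (3/2)*9 = 27/2 ≈ 13.500)
(k*r(-4))*(-18) = (27*(4/(-4))/2)*(-18) = (27*(4*(-1/4))/2)*(-18) = ((27/2)*(-1))*(-18) = -27/2*(-18) = 243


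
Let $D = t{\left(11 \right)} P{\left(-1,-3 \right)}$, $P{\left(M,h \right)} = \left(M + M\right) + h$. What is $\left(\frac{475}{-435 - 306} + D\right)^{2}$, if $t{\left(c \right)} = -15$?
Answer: $\frac{8410000}{1521} \approx 5529.3$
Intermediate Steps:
$P{\left(M,h \right)} = h + 2 M$ ($P{\left(M,h \right)} = 2 M + h = h + 2 M$)
$D = 75$ ($D = - 15 \left(-3 + 2 \left(-1\right)\right) = - 15 \left(-3 - 2\right) = \left(-15\right) \left(-5\right) = 75$)
$\left(\frac{475}{-435 - 306} + D\right)^{2} = \left(\frac{475}{-435 - 306} + 75\right)^{2} = \left(\frac{475}{-741} + 75\right)^{2} = \left(475 \left(- \frac{1}{741}\right) + 75\right)^{2} = \left(- \frac{25}{39} + 75\right)^{2} = \left(\frac{2900}{39}\right)^{2} = \frac{8410000}{1521}$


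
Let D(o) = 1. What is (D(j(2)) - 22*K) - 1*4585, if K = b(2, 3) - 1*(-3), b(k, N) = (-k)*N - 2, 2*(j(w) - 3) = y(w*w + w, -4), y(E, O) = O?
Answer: -4474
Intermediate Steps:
j(w) = 1 (j(w) = 3 + (1/2)*(-4) = 3 - 2 = 1)
b(k, N) = -2 - N*k (b(k, N) = -N*k - 2 = -2 - N*k)
K = -5 (K = (-2 - 1*3*2) - 1*(-3) = (-2 - 6) + 3 = -8 + 3 = -5)
(D(j(2)) - 22*K) - 1*4585 = (1 - 22*(-5)) - 1*4585 = (1 + 110) - 4585 = 111 - 4585 = -4474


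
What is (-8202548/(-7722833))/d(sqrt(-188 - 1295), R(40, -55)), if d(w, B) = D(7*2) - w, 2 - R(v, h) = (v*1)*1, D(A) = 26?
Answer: 213266248/16673596447 + 8202548*I*sqrt(1483)/16673596447 ≈ 0.012791 + 0.018945*I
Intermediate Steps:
R(v, h) = 2 - v (R(v, h) = 2 - v*1 = 2 - v)
d(w, B) = 26 - w
(-8202548/(-7722833))/d(sqrt(-188 - 1295), R(40, -55)) = (-8202548/(-7722833))/(26 - sqrt(-188 - 1295)) = (-8202548*(-1/7722833))/(26 - sqrt(-1483)) = 8202548/(7722833*(26 - I*sqrt(1483)))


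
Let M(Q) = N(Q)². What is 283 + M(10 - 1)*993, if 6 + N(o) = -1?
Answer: 48940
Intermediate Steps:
N(o) = -7 (N(o) = -6 - 1 = -7)
M(Q) = 49 (M(Q) = (-7)² = 49)
283 + M(10 - 1)*993 = 283 + 49*993 = 283 + 48657 = 48940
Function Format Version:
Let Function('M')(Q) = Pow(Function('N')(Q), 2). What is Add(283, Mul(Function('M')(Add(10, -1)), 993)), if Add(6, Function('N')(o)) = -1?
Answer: 48940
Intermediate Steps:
Function('N')(o) = -7 (Function('N')(o) = Add(-6, -1) = -7)
Function('M')(Q) = 49 (Function('M')(Q) = Pow(-7, 2) = 49)
Add(283, Mul(Function('M')(Add(10, -1)), 993)) = Add(283, Mul(49, 993)) = Add(283, 48657) = 48940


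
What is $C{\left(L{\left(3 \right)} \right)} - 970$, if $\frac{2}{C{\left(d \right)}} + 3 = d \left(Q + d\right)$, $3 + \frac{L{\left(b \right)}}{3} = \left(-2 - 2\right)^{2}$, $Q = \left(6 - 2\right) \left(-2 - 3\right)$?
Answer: $- \frac{357929}{369} \approx -970.0$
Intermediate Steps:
$Q = -20$ ($Q = 4 \left(-5\right) = -20$)
$L{\left(b \right)} = 39$ ($L{\left(b \right)} = -9 + 3 \left(-2 - 2\right)^{2} = -9 + 3 \left(-4\right)^{2} = -9 + 3 \cdot 16 = -9 + 48 = 39$)
$C{\left(d \right)} = \frac{2}{-3 + d \left(-20 + d\right)}$
$C{\left(L{\left(3 \right)} \right)} - 970 = \frac{2}{-3 + 39^{2} - 780} - 970 = \frac{2}{-3 + 1521 - 780} - 970 = \frac{2}{738} - 970 = 2 \cdot \frac{1}{738} - 970 = \frac{1}{369} - 970 = - \frac{357929}{369}$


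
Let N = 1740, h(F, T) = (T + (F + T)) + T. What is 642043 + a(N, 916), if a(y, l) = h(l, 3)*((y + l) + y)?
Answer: 4708343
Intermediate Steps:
h(F, T) = F + 3*T (h(F, T) = (F + 2*T) + T = F + 3*T)
a(y, l) = (9 + l)*(l + 2*y) (a(y, l) = (l + 3*3)*((y + l) + y) = (l + 9)*((l + y) + y) = (9 + l)*(l + 2*y))
642043 + a(N, 916) = 642043 + (9 + 916)*(916 + 2*1740) = 642043 + 925*(916 + 3480) = 642043 + 925*4396 = 642043 + 4066300 = 4708343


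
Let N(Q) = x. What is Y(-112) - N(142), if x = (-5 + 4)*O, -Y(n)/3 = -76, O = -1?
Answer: 227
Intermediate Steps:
Y(n) = 228 (Y(n) = -3*(-76) = 228)
x = 1 (x = (-5 + 4)*(-1) = -1*(-1) = 1)
N(Q) = 1
Y(-112) - N(142) = 228 - 1*1 = 228 - 1 = 227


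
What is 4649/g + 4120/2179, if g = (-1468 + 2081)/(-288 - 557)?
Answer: -8557468935/1335727 ≈ -6406.6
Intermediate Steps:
g = -613/845 (g = 613/(-845) = 613*(-1/845) = -613/845 ≈ -0.72544)
4649/g + 4120/2179 = 4649/(-613/845) + 4120/2179 = 4649*(-845/613) + 4120*(1/2179) = -3928405/613 + 4120/2179 = -8557468935/1335727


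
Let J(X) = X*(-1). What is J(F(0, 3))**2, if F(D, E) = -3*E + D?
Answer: 81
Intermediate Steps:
F(D, E) = D - 3*E
J(X) = -X
J(F(0, 3))**2 = (-(0 - 3*3))**2 = (-(0 - 9))**2 = (-1*(-9))**2 = 9**2 = 81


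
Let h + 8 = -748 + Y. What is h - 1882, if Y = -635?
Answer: -3273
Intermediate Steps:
h = -1391 (h = -8 + (-748 - 635) = -8 - 1383 = -1391)
h - 1882 = -1391 - 1882 = -3273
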